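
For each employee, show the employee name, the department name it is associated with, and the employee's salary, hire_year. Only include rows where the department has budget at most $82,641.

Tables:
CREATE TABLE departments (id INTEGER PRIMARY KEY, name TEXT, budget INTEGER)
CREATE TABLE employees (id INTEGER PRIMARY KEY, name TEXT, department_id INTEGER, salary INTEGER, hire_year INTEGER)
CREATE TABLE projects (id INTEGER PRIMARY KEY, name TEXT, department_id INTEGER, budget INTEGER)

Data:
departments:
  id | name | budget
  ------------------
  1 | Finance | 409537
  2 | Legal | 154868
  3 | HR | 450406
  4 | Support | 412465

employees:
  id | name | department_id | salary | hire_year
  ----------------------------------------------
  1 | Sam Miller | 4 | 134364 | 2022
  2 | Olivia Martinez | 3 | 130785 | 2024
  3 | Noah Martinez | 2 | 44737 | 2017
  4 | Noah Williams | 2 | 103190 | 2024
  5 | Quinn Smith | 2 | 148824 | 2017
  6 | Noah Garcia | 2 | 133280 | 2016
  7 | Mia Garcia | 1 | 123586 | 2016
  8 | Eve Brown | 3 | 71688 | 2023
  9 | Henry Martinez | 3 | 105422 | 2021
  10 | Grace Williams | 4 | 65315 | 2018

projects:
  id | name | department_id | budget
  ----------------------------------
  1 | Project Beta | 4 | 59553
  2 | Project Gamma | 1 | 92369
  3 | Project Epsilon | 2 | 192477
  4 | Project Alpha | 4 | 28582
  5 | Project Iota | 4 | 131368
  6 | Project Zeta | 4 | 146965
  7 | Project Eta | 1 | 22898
SELECT c.name, p.name AS department, c.salary, c.hire_year FROM employees c JOIN departments p ON c.department_id = p.id WHERE p.budget <= 82641

Execution result:
(no rows)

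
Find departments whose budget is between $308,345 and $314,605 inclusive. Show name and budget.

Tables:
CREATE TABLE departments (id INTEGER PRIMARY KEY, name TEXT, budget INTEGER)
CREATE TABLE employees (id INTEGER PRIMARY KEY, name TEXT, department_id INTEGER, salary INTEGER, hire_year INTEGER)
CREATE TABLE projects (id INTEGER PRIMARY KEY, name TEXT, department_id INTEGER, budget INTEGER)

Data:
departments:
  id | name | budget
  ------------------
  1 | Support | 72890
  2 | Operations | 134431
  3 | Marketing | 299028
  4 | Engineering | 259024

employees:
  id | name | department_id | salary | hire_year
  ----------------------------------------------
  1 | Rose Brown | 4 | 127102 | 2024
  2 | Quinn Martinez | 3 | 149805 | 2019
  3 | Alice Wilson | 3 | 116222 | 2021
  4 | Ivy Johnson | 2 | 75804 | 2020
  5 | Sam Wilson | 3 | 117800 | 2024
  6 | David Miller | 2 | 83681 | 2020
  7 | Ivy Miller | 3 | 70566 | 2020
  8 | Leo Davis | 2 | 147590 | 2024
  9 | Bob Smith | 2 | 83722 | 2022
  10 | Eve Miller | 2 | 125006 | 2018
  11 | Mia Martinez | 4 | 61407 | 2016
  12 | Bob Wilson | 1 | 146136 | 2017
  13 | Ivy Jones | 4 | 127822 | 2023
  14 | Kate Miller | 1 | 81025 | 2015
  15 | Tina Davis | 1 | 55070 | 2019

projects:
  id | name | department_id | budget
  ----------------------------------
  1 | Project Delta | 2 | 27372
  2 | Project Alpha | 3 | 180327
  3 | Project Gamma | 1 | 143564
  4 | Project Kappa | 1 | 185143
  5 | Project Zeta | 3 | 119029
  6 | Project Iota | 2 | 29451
SELECT name, budget FROM departments WHERE budget BETWEEN 308345 AND 314605

Execution result:
(no rows)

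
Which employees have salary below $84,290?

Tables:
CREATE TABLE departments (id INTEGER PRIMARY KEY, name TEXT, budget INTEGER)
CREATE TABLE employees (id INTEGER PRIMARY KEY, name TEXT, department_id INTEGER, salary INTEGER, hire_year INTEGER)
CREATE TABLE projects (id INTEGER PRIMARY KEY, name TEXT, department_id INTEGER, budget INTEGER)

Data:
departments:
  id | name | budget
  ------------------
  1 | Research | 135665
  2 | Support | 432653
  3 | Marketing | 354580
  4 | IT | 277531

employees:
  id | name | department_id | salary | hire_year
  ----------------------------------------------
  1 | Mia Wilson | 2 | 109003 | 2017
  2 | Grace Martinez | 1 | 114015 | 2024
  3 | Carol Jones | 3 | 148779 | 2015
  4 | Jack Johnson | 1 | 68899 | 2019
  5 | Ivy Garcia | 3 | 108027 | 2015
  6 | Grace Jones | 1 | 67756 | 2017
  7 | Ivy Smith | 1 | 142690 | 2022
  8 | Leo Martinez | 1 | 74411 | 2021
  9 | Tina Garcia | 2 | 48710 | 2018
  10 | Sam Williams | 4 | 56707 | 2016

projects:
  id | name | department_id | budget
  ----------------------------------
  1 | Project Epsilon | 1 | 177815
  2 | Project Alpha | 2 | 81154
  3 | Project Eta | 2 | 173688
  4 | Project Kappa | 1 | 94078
SELECT name, salary FROM employees WHERE salary < 84290

Execution result:
name | salary
Jack Johnson | 68899
Grace Jones | 67756
Leo Martinez | 74411
Tina Garcia | 48710
Sam Williams | 56707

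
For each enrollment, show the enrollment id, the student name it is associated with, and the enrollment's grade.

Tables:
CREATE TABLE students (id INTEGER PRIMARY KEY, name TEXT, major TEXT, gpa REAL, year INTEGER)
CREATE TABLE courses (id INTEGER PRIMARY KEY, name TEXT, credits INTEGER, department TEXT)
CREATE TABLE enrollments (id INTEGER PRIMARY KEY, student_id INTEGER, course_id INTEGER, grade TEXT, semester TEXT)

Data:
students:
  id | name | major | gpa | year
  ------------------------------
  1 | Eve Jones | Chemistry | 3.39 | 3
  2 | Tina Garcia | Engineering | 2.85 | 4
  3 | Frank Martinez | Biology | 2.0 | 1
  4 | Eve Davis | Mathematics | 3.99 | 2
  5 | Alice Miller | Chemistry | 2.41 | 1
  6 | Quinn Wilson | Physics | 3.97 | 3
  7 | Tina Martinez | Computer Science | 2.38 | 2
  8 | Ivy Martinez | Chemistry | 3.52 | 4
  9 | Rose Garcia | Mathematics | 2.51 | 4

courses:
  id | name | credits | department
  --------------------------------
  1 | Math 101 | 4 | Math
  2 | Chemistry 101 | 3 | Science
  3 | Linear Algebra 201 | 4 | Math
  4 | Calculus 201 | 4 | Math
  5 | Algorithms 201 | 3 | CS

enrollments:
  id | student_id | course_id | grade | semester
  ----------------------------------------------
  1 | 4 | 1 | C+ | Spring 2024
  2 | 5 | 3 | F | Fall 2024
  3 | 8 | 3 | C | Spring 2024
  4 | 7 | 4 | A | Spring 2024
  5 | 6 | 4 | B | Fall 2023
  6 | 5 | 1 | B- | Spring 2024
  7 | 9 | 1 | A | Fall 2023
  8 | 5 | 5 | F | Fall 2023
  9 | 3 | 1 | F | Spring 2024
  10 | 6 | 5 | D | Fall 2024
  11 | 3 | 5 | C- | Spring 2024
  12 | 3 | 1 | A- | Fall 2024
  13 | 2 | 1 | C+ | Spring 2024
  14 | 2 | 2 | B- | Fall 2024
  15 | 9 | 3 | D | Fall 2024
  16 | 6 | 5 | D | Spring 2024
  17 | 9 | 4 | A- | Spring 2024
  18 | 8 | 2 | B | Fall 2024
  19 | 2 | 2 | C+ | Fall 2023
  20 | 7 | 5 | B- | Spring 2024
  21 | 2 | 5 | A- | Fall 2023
SELECT c.id, p.name AS student, c.grade FROM enrollments c JOIN students p ON c.student_id = p.id

Execution result:
id | student | grade
1 | Eve Davis | C+
2 | Alice Miller | F
3 | Ivy Martinez | C
4 | Tina Martinez | A
5 | Quinn Wilson | B
6 | Alice Miller | B-
7 | Rose Garcia | A
8 | Alice Miller | F
9 | Frank Martinez | F
10 | Quinn Wilson | D
11 | Frank Martinez | C-
12 | Frank Martinez | A-
13 | Tina Garcia | C+
14 | Tina Garcia | B-
15 | Rose Garcia | D
16 | Quinn Wilson | D
17 | Rose Garcia | A-
18 | Ivy Martinez | B
19 | Tina Garcia | C+
20 | Tina Martinez | B-
21 | Tina Garcia | A-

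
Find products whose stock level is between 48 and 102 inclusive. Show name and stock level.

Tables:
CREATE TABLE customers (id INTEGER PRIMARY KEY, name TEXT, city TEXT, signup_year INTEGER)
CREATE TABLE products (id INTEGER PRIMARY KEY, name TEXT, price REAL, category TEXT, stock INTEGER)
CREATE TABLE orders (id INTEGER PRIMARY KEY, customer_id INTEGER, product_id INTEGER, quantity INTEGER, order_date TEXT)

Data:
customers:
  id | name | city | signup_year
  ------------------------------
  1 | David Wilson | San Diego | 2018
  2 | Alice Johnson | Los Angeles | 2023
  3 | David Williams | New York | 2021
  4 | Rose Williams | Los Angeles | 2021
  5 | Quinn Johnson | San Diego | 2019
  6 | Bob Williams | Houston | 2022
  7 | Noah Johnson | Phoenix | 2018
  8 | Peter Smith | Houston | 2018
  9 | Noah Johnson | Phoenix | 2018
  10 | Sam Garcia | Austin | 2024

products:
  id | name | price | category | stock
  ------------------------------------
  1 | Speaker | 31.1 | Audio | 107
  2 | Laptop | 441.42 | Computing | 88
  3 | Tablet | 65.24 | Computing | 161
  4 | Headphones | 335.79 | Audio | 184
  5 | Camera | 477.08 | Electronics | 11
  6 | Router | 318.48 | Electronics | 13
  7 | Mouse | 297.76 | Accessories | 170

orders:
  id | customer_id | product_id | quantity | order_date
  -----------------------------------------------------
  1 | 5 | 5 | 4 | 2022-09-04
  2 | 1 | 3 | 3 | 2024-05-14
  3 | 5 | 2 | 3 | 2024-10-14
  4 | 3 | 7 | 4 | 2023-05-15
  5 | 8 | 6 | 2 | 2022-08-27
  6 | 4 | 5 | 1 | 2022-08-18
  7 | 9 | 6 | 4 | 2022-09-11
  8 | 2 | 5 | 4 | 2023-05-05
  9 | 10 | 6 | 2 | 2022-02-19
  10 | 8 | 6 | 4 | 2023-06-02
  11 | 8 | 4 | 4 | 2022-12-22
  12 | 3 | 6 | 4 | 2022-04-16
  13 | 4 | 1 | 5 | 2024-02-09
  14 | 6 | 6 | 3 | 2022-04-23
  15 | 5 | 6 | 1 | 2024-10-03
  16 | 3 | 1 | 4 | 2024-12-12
SELECT name, stock FROM products WHERE stock BETWEEN 48 AND 102

Execution result:
name | stock
Laptop | 88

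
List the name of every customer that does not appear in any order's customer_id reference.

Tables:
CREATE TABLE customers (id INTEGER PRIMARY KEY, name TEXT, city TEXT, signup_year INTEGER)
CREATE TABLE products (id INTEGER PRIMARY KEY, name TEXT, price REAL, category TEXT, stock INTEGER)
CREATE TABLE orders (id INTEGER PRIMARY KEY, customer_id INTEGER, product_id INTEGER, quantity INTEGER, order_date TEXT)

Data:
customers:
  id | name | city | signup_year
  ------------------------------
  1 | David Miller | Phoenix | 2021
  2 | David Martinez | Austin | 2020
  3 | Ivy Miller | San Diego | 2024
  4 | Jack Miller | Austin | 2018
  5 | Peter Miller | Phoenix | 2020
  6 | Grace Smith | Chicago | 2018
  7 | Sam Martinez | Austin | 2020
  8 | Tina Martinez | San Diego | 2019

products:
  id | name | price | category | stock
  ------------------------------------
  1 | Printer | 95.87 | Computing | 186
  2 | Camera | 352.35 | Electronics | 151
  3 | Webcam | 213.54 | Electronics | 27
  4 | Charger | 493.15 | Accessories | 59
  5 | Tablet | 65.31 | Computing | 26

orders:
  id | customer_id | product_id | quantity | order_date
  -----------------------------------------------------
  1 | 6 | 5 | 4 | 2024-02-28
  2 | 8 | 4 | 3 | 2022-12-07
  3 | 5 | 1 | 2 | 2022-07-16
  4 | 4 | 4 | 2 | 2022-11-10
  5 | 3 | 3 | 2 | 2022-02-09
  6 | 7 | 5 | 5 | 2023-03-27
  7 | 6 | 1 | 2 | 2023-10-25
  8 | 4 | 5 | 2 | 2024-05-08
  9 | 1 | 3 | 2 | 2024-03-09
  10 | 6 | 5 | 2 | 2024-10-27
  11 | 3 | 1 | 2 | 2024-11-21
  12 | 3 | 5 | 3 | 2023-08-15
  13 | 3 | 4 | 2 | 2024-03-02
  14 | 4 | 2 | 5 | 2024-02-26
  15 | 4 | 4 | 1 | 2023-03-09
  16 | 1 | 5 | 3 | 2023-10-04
SELECT p.name FROM customers p LEFT JOIN orders c ON c.customer_id = p.id WHERE c.id IS NULL

Execution result:
David Martinez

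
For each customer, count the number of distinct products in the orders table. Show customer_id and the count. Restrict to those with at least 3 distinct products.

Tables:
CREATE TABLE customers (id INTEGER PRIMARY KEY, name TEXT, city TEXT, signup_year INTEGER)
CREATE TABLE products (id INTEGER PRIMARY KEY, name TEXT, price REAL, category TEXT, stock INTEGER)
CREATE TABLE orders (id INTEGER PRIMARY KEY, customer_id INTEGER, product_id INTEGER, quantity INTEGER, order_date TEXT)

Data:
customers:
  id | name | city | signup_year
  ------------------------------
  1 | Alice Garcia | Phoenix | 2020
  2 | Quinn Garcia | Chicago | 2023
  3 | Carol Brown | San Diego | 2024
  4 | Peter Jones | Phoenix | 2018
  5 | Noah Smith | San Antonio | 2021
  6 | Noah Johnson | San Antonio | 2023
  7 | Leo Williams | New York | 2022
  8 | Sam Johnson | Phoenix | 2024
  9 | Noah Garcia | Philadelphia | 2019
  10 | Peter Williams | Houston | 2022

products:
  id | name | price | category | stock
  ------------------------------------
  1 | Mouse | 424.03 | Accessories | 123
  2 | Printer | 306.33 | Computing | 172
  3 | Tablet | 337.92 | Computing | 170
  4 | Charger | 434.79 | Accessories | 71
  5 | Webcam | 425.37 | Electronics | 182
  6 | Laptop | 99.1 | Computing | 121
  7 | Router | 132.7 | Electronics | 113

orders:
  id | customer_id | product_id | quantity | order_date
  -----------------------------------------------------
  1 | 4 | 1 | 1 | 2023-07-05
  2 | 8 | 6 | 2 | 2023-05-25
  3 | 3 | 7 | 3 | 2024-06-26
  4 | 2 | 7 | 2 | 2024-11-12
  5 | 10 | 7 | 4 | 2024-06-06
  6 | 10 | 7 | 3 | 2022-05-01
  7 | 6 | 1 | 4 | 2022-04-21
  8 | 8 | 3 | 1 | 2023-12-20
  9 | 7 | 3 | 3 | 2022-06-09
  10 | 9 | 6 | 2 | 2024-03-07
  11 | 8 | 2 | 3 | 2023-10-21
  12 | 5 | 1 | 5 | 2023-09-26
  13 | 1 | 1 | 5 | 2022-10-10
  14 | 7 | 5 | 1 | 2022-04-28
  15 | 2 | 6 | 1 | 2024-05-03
SELECT customer_id, COUNT(DISTINCT product_id) AS distinct_product_count FROM orders GROUP BY customer_id HAVING COUNT(DISTINCT product_id) >= 3

Execution result:
customer_id | distinct_product_count
8 | 3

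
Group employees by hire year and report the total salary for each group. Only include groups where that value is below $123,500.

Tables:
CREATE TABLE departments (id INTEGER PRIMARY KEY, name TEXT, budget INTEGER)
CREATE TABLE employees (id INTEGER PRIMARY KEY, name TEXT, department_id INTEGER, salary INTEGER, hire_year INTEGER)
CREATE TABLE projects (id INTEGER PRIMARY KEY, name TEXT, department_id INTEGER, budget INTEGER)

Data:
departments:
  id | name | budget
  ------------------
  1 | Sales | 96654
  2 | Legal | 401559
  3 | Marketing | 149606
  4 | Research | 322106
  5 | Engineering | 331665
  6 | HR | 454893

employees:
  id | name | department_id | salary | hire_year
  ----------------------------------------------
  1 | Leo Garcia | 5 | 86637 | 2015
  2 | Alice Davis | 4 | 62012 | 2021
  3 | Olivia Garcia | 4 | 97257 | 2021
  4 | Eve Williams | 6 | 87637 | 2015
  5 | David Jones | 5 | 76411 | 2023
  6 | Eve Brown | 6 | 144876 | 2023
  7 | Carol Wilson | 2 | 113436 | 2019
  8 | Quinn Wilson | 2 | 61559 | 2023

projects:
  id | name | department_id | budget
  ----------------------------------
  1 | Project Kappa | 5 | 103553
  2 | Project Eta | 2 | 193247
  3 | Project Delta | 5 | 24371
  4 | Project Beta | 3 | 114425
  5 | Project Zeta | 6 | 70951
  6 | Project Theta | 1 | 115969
SELECT hire_year, SUM(salary) AS sum_salary FROM employees GROUP BY hire_year HAVING SUM(salary) < 123500

Execution result:
hire_year | sum_salary
2019 | 113436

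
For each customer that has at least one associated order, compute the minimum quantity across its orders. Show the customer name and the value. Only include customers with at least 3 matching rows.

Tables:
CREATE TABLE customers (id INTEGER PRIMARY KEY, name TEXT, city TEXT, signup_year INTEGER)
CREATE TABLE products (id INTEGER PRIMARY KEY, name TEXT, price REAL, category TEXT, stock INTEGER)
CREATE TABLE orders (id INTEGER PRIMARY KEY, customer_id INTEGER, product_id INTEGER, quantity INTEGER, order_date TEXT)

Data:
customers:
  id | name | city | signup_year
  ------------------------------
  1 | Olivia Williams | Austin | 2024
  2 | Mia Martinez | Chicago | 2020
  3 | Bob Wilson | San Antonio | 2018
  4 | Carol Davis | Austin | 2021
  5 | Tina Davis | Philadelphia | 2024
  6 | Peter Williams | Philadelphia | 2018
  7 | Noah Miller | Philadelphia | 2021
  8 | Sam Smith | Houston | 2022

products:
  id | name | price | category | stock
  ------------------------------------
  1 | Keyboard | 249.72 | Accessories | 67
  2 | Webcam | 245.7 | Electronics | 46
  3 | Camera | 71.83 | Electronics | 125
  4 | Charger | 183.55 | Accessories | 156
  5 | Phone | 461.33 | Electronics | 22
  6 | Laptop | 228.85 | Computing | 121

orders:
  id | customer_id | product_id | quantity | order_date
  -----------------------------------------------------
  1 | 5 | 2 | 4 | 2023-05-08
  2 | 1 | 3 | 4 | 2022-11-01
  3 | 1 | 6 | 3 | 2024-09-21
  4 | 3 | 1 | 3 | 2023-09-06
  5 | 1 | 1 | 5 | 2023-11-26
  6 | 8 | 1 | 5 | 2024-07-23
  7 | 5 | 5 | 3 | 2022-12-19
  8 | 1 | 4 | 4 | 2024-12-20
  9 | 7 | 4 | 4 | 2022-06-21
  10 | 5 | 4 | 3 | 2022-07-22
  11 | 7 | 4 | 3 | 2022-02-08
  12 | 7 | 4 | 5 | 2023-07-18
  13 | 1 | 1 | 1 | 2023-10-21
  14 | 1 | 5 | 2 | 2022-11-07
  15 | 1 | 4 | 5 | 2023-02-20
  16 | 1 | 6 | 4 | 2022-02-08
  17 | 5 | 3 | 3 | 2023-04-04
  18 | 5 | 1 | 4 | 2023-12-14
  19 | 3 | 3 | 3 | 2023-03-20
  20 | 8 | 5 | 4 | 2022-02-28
SELECT p.name, MIN(c.quantity) AS min_quantity FROM orders c JOIN customers p ON c.customer_id = p.id GROUP BY p.id, p.name HAVING COUNT(*) >= 3

Execution result:
name | min_quantity
Olivia Williams | 1
Tina Davis | 3
Noah Miller | 3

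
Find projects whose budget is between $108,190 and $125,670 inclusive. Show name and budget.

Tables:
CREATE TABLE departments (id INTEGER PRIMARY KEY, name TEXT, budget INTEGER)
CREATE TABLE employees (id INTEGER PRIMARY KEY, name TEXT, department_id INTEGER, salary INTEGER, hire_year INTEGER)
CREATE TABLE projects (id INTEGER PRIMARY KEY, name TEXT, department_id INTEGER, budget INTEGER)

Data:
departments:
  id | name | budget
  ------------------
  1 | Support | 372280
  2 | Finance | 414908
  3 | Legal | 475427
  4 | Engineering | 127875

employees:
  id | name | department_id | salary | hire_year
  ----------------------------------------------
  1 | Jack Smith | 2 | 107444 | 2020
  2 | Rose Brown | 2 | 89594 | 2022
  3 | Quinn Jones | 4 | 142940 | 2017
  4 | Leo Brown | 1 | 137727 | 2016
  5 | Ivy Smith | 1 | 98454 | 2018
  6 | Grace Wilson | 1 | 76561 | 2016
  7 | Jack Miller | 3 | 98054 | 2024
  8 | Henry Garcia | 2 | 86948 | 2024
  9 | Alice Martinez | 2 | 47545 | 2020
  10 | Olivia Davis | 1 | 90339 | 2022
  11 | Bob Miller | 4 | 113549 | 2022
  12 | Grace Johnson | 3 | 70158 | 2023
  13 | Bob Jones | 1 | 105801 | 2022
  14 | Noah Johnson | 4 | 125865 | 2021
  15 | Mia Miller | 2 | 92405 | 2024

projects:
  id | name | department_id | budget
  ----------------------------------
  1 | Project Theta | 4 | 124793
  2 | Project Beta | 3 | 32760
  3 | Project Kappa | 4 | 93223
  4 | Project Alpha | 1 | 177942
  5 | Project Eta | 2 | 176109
SELECT name, budget FROM projects WHERE budget BETWEEN 108190 AND 125670

Execution result:
name | budget
Project Theta | 124793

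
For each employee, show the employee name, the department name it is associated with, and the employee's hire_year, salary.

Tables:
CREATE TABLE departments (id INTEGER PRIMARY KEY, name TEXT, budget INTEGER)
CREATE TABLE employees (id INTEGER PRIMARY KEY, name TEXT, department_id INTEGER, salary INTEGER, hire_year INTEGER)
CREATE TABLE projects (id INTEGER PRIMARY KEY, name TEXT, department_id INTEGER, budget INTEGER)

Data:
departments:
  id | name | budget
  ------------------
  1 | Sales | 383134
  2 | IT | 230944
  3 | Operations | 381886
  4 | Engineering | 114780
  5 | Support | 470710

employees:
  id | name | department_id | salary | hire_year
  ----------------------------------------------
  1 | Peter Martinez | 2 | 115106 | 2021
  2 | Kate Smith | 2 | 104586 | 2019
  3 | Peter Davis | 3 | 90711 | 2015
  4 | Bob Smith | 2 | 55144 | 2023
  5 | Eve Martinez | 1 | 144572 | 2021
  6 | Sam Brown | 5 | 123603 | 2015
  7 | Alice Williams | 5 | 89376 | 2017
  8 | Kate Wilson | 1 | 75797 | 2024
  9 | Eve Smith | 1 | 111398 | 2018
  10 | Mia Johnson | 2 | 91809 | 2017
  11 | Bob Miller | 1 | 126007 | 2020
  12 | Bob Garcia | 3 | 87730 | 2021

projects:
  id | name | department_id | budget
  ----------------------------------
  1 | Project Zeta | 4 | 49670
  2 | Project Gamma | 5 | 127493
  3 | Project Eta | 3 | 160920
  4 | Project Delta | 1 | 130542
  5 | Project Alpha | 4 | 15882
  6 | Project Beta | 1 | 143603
SELECT c.name, p.name AS department, c.hire_year, c.salary FROM employees c JOIN departments p ON c.department_id = p.id

Execution result:
name | department | hire_year | salary
Peter Martinez | IT | 2021 | 115106
Kate Smith | IT | 2019 | 104586
Peter Davis | Operations | 2015 | 90711
Bob Smith | IT | 2023 | 55144
Eve Martinez | Sales | 2021 | 144572
Sam Brown | Support | 2015 | 123603
Alice Williams | Support | 2017 | 89376
Kate Wilson | Sales | 2024 | 75797
Eve Smith | Sales | 2018 | 111398
Mia Johnson | IT | 2017 | 91809
Bob Miller | Sales | 2020 | 126007
Bob Garcia | Operations | 2021 | 87730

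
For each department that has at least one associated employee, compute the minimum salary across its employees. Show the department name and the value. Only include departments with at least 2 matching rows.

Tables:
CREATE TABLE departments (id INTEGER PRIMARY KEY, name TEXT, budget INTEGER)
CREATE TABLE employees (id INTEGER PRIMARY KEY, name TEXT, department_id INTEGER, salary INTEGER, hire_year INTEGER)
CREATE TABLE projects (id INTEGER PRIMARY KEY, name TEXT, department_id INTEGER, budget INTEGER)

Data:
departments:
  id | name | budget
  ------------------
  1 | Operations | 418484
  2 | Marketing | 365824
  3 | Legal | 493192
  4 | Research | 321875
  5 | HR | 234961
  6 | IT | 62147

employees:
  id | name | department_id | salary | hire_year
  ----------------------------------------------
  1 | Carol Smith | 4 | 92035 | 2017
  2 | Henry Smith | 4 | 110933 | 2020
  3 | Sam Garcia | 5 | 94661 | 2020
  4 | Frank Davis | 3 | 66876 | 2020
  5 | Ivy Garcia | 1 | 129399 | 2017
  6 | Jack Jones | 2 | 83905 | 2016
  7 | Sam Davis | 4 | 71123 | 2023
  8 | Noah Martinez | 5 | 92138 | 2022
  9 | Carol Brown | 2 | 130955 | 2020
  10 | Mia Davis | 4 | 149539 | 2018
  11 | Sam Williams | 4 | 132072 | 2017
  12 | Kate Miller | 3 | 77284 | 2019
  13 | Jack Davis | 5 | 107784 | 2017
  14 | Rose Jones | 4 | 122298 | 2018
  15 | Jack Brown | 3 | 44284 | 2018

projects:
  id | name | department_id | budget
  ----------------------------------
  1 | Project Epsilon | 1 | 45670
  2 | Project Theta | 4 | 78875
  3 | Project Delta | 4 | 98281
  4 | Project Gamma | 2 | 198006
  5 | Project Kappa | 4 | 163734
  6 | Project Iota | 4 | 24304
SELECT p.name, MIN(c.salary) AS min_salary FROM employees c JOIN departments p ON c.department_id = p.id GROUP BY p.id, p.name HAVING COUNT(*) >= 2

Execution result:
name | min_salary
Marketing | 83905
Legal | 44284
Research | 71123
HR | 92138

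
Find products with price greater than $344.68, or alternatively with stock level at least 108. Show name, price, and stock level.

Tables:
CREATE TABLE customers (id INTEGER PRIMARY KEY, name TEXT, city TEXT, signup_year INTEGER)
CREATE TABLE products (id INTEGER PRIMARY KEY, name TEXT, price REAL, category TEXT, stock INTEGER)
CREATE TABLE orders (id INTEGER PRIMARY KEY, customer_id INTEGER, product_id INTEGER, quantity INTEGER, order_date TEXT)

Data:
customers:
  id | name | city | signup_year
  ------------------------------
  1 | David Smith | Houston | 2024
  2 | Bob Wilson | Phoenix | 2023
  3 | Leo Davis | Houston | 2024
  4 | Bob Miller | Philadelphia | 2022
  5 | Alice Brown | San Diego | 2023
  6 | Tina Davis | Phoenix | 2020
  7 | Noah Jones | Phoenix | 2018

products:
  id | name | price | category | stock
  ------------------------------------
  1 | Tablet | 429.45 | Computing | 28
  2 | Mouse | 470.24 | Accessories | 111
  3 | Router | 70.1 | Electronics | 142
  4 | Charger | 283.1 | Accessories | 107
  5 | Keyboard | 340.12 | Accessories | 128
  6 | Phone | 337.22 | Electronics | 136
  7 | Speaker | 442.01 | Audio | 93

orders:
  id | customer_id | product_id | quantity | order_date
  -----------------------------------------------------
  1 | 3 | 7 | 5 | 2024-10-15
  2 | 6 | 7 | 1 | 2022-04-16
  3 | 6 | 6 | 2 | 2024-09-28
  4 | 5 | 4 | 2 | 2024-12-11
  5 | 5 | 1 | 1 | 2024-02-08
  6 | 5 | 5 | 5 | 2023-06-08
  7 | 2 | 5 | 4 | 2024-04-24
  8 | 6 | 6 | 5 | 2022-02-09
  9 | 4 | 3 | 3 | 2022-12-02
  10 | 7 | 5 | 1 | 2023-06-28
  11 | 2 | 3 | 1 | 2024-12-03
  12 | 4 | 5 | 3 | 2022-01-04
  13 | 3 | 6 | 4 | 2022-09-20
SELECT name, price, stock FROM products WHERE price > 344.68 OR stock >= 108

Execution result:
name | price | stock
Tablet | 429.45 | 28
Mouse | 470.24 | 111
Router | 70.10 | 142
Keyboard | 340.12 | 128
Phone | 337.22 | 136
Speaker | 442.01 | 93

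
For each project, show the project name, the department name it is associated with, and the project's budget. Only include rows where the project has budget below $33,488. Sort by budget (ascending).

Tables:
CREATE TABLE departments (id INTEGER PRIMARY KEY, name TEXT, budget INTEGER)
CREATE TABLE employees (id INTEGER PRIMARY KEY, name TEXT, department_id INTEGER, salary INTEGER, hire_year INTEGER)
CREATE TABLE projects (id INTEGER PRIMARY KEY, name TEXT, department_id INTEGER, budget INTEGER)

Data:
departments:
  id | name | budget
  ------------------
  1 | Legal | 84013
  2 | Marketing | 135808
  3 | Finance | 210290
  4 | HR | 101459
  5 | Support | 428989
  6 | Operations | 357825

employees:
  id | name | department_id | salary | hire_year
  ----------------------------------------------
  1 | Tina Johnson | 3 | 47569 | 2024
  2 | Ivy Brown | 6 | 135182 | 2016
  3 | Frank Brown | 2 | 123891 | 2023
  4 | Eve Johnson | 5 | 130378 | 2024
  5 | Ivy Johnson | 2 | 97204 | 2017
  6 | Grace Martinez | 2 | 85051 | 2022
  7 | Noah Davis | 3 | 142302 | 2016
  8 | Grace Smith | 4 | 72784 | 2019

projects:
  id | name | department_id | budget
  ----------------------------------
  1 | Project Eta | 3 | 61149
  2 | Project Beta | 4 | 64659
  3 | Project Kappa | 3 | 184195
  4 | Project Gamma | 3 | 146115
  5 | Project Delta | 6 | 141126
SELECT c.name, p.name AS department, c.budget FROM projects c JOIN departments p ON c.department_id = p.id WHERE c.budget < 33488 ORDER BY c.budget ASC

Execution result:
(no rows)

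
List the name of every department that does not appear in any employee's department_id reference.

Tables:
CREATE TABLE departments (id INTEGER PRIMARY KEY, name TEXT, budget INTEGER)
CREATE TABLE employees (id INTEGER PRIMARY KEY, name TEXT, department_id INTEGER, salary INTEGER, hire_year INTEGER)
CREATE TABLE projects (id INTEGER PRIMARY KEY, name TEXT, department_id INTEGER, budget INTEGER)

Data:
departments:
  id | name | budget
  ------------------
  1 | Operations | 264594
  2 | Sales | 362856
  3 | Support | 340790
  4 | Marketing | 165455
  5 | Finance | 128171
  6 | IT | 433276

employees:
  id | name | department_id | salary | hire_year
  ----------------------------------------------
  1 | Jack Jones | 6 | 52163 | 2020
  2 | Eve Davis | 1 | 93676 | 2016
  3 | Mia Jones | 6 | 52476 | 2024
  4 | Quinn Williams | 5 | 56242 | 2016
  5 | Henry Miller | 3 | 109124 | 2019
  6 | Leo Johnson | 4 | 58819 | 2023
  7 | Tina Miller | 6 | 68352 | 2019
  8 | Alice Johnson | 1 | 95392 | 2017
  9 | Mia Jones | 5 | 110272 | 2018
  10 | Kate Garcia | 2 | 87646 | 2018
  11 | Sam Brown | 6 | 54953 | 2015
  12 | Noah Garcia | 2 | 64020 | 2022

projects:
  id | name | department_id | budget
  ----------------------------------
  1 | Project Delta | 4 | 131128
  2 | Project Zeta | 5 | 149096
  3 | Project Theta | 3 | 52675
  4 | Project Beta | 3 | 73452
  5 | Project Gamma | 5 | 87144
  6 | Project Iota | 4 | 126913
SELECT p.name FROM departments p LEFT JOIN employees c ON c.department_id = p.id WHERE c.id IS NULL

Execution result:
(no rows)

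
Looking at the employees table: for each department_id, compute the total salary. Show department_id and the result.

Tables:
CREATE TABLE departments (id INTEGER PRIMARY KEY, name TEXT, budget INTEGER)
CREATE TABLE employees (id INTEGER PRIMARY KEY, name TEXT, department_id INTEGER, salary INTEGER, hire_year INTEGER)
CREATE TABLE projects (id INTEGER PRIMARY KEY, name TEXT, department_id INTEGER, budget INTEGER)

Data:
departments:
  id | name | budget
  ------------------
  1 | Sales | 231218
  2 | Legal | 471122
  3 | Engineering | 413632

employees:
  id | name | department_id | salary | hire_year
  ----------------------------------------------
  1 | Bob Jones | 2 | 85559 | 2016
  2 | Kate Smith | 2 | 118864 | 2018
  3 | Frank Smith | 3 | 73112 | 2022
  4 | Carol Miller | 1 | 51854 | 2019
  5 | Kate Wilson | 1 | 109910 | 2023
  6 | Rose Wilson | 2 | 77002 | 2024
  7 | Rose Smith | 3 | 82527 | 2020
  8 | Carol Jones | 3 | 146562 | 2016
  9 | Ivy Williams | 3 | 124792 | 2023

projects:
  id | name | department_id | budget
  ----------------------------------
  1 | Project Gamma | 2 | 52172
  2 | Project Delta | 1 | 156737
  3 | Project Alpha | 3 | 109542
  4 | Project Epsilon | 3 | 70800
SELECT department_id, SUM(salary) AS sum_salary FROM employees GROUP BY department_id

Execution result:
department_id | sum_salary
1 | 161764
2 | 281425
3 | 426993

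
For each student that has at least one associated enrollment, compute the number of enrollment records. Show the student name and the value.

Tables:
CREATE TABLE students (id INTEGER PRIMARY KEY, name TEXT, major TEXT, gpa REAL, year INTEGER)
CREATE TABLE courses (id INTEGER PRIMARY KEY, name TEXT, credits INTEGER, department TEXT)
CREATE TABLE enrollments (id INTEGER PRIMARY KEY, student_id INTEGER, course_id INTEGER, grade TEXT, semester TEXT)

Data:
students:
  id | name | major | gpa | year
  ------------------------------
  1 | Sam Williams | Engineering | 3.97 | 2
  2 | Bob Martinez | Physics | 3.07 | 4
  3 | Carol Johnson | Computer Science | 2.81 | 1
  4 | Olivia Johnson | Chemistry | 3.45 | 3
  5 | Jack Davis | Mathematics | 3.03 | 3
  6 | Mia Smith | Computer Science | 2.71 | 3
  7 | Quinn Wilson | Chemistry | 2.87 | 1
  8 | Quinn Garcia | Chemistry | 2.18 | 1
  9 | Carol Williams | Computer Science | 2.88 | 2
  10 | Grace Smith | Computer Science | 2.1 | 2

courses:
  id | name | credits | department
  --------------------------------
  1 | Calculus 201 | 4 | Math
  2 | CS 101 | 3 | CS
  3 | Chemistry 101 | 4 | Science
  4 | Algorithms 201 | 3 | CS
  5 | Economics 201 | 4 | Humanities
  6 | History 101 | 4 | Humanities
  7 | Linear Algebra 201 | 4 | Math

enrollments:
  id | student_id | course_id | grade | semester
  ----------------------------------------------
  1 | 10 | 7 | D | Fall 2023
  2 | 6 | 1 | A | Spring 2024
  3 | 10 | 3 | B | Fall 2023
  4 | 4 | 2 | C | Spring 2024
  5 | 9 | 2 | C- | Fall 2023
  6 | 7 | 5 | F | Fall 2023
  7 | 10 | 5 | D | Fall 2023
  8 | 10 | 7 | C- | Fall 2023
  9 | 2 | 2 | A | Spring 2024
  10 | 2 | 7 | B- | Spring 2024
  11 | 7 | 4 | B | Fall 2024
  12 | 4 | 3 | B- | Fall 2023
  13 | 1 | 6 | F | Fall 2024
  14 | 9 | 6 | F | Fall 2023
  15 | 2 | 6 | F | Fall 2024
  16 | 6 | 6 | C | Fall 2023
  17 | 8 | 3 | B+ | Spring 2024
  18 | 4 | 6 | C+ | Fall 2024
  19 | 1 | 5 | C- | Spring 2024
SELECT p.name, COUNT(*) AS n FROM enrollments c JOIN students p ON c.student_id = p.id GROUP BY p.id, p.name

Execution result:
name | n
Sam Williams | 2
Bob Martinez | 3
Olivia Johnson | 3
Mia Smith | 2
Quinn Wilson | 2
Quinn Garcia | 1
Carol Williams | 2
Grace Smith | 4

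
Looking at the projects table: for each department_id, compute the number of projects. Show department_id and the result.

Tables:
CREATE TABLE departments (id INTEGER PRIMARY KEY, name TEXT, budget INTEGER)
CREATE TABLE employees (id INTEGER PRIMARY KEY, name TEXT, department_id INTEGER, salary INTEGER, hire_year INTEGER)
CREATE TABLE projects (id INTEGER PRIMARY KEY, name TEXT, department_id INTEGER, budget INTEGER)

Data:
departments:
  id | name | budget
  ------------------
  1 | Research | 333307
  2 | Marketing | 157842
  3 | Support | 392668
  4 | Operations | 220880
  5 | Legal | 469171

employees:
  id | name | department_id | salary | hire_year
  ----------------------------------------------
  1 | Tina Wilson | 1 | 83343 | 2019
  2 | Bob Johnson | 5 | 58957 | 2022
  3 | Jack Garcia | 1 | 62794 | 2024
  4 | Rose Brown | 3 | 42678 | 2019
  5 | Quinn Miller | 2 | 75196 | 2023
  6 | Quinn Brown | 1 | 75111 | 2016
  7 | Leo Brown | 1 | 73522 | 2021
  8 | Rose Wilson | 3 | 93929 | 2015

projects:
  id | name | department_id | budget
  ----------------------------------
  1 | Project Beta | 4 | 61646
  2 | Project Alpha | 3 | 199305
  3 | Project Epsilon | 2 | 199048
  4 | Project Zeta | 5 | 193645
SELECT department_id, COUNT(*) AS n FROM projects GROUP BY department_id

Execution result:
department_id | n
2 | 1
3 | 1
4 | 1
5 | 1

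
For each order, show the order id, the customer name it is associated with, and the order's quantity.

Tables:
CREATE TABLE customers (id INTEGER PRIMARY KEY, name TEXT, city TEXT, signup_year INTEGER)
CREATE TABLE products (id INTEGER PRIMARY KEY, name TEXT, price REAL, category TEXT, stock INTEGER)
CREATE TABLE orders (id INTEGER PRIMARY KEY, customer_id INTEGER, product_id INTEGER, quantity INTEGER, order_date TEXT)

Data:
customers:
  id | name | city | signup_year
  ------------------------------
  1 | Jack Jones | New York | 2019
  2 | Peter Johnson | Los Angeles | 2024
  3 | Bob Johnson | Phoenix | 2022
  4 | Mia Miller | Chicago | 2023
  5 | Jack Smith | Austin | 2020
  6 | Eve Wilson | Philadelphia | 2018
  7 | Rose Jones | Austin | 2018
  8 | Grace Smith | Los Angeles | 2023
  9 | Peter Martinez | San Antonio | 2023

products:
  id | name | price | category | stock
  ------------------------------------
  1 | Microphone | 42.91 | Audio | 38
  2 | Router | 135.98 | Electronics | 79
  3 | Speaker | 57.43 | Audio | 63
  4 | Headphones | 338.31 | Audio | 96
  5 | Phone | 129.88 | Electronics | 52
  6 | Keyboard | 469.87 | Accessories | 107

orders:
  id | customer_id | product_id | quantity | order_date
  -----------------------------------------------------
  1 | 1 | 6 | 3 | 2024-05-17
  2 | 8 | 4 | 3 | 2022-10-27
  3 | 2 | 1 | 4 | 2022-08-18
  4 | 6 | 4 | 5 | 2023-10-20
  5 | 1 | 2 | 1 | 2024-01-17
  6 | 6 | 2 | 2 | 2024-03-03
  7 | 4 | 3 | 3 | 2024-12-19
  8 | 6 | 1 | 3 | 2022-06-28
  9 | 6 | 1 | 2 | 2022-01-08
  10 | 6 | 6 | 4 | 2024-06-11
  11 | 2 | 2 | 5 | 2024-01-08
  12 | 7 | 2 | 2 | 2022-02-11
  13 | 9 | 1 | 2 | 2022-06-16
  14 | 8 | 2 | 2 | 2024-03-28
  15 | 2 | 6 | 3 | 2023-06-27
SELECT c.id, p.name AS customer, c.quantity FROM orders c JOIN customers p ON c.customer_id = p.id

Execution result:
id | customer | quantity
1 | Jack Jones | 3
2 | Grace Smith | 3
3 | Peter Johnson | 4
4 | Eve Wilson | 5
5 | Jack Jones | 1
6 | Eve Wilson | 2
7 | Mia Miller | 3
8 | Eve Wilson | 3
9 | Eve Wilson | 2
10 | Eve Wilson | 4
11 | Peter Johnson | 5
12 | Rose Jones | 2
13 | Peter Martinez | 2
14 | Grace Smith | 2
15 | Peter Johnson | 3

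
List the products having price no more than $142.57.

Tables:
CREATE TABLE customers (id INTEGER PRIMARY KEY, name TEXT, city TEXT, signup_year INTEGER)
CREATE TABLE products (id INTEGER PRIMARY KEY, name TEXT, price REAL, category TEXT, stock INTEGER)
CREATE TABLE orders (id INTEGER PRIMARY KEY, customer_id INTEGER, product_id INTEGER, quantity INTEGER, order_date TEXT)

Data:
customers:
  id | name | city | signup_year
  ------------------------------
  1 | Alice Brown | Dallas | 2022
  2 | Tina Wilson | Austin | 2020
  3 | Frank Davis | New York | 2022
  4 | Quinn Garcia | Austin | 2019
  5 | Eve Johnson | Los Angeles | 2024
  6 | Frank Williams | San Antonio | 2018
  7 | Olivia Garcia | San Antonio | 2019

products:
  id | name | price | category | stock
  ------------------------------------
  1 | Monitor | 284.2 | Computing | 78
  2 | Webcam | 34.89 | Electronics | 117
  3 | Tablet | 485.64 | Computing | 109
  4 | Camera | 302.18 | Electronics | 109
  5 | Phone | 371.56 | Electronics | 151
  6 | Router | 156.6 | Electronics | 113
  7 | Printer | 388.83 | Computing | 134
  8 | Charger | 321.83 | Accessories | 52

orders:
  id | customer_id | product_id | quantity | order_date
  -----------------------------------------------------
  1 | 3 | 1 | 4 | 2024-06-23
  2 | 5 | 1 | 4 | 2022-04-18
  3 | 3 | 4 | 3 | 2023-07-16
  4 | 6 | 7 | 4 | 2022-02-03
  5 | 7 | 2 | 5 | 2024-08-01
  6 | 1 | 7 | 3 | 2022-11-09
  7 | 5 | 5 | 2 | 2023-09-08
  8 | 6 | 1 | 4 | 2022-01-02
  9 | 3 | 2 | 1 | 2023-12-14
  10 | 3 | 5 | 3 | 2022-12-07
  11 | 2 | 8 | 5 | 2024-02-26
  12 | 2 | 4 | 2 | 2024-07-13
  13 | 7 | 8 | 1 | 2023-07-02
SELECT name, price FROM products WHERE price <= 142.57

Execution result:
name | price
Webcam | 34.89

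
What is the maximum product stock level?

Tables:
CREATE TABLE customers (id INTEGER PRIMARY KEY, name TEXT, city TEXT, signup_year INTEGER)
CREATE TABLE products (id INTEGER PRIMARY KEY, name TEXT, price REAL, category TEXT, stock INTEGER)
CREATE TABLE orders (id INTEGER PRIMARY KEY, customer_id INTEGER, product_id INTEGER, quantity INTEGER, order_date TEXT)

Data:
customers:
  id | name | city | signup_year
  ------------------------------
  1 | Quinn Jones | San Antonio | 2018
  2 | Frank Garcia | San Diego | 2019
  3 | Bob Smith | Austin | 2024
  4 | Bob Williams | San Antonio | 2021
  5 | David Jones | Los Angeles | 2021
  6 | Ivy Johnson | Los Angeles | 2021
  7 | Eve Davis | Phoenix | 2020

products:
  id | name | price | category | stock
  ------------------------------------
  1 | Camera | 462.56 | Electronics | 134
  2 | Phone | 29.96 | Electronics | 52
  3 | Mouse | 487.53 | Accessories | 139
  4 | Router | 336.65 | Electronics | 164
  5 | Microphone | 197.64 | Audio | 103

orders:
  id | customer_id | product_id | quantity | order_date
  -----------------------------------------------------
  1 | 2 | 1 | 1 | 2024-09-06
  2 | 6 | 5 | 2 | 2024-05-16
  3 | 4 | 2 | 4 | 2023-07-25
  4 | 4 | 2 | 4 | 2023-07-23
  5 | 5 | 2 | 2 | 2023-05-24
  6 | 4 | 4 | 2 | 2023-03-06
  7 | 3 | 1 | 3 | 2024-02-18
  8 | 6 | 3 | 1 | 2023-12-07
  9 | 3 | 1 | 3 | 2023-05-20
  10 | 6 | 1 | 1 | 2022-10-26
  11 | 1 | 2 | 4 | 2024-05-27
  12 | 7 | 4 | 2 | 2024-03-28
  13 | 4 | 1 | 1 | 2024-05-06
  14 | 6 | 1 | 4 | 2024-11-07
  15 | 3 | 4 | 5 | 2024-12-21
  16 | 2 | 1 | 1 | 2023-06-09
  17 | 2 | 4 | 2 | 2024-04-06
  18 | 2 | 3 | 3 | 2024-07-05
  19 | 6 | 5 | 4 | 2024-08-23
SELECT MAX(stock) FROM products

Execution result:
164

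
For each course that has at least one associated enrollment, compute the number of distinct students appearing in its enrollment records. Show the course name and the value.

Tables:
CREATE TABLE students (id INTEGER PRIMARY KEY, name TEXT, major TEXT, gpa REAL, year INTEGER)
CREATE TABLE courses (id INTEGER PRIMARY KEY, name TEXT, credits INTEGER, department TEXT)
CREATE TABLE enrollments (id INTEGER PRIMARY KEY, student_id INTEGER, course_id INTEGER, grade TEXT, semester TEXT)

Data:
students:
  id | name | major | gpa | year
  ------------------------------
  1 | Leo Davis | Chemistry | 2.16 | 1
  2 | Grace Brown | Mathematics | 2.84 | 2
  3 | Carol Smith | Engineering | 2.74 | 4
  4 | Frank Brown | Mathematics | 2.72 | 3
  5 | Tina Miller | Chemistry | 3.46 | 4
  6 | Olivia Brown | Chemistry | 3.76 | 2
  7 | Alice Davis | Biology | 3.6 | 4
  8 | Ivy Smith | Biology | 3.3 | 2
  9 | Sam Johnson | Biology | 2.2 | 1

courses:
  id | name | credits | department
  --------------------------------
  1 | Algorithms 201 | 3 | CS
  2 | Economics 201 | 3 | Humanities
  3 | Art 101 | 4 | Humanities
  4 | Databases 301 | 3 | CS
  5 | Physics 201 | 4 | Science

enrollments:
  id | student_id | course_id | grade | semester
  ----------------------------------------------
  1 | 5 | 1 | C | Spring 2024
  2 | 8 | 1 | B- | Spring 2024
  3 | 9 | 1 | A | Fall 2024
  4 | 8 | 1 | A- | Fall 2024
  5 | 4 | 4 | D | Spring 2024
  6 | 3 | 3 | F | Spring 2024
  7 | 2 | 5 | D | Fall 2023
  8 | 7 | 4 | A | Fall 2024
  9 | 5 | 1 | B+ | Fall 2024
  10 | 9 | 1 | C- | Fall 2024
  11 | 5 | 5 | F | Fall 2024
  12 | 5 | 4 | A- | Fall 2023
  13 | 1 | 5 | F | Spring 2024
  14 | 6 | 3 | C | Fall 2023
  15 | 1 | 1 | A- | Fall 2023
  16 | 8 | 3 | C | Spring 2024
SELECT p.name, COUNT(DISTINCT c.student_id) AS distinct_student_count FROM enrollments c JOIN courses p ON c.course_id = p.id GROUP BY p.id, p.name

Execution result:
name | distinct_student_count
Algorithms 201 | 4
Art 101 | 3
Databases 301 | 3
Physics 201 | 3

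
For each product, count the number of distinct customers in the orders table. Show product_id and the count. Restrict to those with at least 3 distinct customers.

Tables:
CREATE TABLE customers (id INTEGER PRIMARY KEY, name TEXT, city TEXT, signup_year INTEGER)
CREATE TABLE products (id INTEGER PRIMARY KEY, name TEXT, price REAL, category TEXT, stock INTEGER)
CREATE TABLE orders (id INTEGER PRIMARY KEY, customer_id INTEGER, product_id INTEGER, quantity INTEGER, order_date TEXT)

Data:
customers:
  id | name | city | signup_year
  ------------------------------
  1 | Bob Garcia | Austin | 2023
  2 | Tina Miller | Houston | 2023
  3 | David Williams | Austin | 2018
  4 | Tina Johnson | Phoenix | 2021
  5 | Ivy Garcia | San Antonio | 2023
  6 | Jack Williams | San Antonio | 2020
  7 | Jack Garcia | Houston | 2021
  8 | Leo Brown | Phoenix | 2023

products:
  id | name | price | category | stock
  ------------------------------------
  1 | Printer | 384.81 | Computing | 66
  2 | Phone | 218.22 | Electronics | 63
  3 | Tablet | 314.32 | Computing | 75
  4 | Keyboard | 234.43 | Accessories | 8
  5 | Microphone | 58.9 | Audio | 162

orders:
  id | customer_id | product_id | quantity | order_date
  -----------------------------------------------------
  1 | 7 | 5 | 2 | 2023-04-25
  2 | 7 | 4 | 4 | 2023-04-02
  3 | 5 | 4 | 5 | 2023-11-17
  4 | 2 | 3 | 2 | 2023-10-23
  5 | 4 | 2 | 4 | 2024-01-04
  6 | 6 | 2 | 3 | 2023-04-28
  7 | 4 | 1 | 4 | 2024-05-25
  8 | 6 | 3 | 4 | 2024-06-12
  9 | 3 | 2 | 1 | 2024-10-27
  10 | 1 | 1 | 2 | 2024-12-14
SELECT product_id, COUNT(DISTINCT customer_id) AS distinct_customer_count FROM orders GROUP BY product_id HAVING COUNT(DISTINCT customer_id) >= 3

Execution result:
product_id | distinct_customer_count
2 | 3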